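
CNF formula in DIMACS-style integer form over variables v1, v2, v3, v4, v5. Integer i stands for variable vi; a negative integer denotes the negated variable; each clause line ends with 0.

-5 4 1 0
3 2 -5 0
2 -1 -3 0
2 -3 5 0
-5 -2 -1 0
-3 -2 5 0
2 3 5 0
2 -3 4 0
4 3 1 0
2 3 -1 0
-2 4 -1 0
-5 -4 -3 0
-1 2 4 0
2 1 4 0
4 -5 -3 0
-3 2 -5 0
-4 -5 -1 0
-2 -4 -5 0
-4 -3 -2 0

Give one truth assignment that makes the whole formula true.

v1=0, v2=1, v3=0, v4=1, v5=0

Try v1 = False.
The remaining clauses are satisfied by v2 = True, v3 = False, v4 = True, v5 = False.
Every clause has at least one true literal under this assignment.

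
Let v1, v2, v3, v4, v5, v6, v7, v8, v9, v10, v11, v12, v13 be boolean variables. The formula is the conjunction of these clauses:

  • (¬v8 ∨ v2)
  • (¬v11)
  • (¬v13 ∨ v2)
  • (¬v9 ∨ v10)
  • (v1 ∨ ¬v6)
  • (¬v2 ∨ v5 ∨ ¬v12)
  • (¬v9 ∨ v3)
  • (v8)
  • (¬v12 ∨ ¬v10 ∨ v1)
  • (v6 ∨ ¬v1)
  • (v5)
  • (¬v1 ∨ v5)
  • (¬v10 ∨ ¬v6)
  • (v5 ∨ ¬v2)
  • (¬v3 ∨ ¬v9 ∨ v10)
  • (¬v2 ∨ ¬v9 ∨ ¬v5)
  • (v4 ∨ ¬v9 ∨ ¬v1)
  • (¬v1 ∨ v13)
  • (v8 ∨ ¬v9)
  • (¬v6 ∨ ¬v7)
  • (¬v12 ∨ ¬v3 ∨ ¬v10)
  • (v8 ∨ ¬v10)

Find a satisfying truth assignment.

v1 = T, v2 = T, v3 = T, v4 = T, v5 = T, v6 = T, v7 = F, v8 = T, v9 = F, v10 = F, v11 = F, v12 = T, v13 = T

Unit propagation: (¬v11) forces v11 = False.
(v8) is a unit clause, so v8 = True.
The clause (v2) is unit: v2 must be True.
Unit propagation: (v5) forces v5 = True.
Unit propagation: (¬v9) forces v9 = False.
Pure literal: v7 appears only negated; assign v7 = False.
Pure literal: v10 appears only negated; assign v10 = False.
Branch on v1: take v1 = True.
  then v6 is forced to True.
  then v13 is forced to True.
v3, v4, v12 are now unconstrained; take v3 = True, v4 = True, v12 = True.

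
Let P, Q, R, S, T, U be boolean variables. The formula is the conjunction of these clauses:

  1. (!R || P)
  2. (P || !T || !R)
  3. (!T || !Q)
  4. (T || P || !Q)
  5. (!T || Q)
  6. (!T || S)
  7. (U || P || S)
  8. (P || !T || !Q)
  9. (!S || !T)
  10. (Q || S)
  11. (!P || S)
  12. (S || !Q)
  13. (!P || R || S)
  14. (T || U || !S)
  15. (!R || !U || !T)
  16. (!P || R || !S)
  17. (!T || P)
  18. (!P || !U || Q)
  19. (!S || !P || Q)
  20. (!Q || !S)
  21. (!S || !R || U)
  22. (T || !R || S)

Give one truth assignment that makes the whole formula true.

P=False, Q=False, R=False, S=True, T=False, U=True

Check each clause:
  1. (!R || P) — !R is true.
  2. (P || !R || !T) — !T is true.
  3. (!T || !Q) — !T is true.
  4. (!Q || P || T) — !Q is true.
  5. (!T || Q) — !T is true.
  6. (!T || S) — !T is true.
  7. (P || S || U) — S is true.
  8. (!T || !Q || P) — !T is true.
  9. (!S || !T) — !T is true.
  10. (S || Q) — S is true.
  11. (!P || S) — S is true.
  12. (!Q || S) — S is true.
  13. (S || !P || R) — S is true.
  14. (!S || T || U) — U is true.
  15. (!T || !R || !U) — !T is true.
  16. (!P || R || !S) — !P is true.
  17. (!T || P) — !T is true.
  18. (!U || Q || !P) — !P is true.
  19. (!P || !S || Q) — !P is true.
  20. (!Q || !S) — !Q is true.
  21. (!S || !R || U) — !R is true.
  22. (S || !R || T) — !R is true.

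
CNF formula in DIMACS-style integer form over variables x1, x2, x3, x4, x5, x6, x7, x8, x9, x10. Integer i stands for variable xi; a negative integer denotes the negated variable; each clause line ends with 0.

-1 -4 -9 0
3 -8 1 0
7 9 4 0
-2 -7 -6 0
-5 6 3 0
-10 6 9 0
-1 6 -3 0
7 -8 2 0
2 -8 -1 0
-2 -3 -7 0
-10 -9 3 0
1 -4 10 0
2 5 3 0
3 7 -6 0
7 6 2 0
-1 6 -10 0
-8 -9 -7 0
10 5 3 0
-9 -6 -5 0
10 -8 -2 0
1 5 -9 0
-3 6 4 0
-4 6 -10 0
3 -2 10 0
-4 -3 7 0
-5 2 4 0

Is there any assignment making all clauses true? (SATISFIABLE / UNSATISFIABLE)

SATISFIABLE

x8 occurs only negated in the remaining clauses — set x8 = False.
Set x1 = True and propagate.
Set x2 = False and propagate.
For the remaining variables, x3 = True, x4 = False, x5 = False, x6 = True, x7 = False, x9 = True, x10 = True works.
So x1=True, x2=False, x3=True, x4=False, x5=False, x6=True, x7=False, x8=False, x9=True, x10=True is a satisfying assignment.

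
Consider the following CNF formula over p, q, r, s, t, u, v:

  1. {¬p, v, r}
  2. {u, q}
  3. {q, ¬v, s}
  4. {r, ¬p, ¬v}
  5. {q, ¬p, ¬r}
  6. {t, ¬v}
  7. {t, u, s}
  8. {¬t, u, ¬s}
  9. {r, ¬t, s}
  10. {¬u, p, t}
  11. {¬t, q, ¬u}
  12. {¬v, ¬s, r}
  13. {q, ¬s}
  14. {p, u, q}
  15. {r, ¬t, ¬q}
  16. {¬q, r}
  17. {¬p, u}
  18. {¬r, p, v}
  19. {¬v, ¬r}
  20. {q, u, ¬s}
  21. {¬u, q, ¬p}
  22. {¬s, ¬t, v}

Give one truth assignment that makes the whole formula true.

p=True, q=True, r=True, s=False, t=False, u=True, v=False

Set p = True and propagate.
  then u is forced to True.
  then q is forced to True.
  then r is forced to True.
  then v is forced to False.
Set s = False and propagate.
t is now unconstrained; take t = False.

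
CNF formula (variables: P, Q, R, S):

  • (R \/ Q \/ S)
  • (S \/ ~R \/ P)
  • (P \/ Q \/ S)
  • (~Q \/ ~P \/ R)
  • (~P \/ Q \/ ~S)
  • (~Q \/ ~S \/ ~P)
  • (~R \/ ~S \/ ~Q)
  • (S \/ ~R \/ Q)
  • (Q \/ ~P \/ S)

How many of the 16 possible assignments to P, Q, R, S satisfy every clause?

Satisfying assignments:
  P=F Q=F R=F S=T
  P=F Q=F R=T S=T
  P=F Q=T R=F S=F
  P=F Q=T R=F S=T
  P=T Q=T R=T S=F
Count: 5.

5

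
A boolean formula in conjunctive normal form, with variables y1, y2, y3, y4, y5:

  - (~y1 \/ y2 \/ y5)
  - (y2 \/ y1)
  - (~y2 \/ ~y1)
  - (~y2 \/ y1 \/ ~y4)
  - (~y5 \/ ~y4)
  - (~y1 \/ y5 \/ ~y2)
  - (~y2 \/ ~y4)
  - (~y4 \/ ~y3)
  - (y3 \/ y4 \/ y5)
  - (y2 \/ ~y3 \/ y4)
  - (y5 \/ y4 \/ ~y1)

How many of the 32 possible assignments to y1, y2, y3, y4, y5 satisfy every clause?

4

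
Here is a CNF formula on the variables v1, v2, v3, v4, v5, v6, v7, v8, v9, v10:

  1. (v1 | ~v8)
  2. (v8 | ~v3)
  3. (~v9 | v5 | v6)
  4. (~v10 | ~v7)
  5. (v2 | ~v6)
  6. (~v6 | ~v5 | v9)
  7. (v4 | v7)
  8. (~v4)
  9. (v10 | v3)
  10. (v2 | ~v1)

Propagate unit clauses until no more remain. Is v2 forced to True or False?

True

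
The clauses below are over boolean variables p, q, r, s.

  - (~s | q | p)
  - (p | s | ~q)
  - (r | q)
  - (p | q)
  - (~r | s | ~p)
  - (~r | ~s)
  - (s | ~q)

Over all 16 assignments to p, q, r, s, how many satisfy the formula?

Satisfying assignments:
  p=0 q=1 r=0 s=1
  p=1 q=1 r=0 s=1
Count: 2.

2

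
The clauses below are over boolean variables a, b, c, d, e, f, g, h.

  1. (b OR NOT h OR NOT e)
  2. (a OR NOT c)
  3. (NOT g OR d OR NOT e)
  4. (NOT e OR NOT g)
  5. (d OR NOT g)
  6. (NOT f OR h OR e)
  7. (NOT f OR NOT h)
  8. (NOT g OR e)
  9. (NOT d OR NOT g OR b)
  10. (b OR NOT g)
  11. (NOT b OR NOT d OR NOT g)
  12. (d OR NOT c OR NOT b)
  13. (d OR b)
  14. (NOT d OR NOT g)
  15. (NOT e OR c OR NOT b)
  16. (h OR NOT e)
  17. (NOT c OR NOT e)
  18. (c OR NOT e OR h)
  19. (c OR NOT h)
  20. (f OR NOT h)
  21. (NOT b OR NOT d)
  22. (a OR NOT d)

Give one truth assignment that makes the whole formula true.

a = T, b = T, c = F, d = F, e = F, f = F, g = F, h = F

Pure literal: a appears only positively; assign a = True.
g occurs only negated in the remaining clauses — set g = False.
Try b = True.
  then d is forced to False.
  then c is forced to False.
  then e is forced to False.
  then h is forced to False.
  then f is forced to False.
Every clause has at least one true literal under this assignment.
Check each clause:
  1. (NOT h OR NOT e OR b) — NOT h is true.
  2. (a OR NOT c) — a is true.
  3. (NOT g OR d OR NOT e) — NOT g is true.
  4. (NOT g OR NOT e) — NOT g is true.
  5. (NOT g OR d) — NOT g is true.
  6. (NOT f OR e OR h) — NOT f is true.
  7. (NOT f OR NOT h) — NOT h is true.
  8. (e OR NOT g) — NOT g is true.
  9. (b OR NOT g OR NOT d) — NOT g is true.
  10. (NOT g OR b) — NOT g is true.
  11. (NOT g OR NOT b OR NOT d) — NOT g is true.
  12. (NOT b OR d OR NOT c) — NOT c is true.
  13. (b OR d) — b is true.
  14. (NOT d OR NOT g) — NOT g is true.
  15. (c OR NOT b OR NOT e) — NOT e is true.
  16. (h OR NOT e) — NOT e is true.
  17. (NOT e OR NOT c) — NOT e is true.
  18. (c OR NOT e OR h) — NOT e is true.
  19. (NOT h OR c) — NOT h is true.
  20. (NOT h OR f) — NOT h is true.
  21. (NOT b OR NOT d) — NOT d is true.
  22. (a OR NOT d) — a is true.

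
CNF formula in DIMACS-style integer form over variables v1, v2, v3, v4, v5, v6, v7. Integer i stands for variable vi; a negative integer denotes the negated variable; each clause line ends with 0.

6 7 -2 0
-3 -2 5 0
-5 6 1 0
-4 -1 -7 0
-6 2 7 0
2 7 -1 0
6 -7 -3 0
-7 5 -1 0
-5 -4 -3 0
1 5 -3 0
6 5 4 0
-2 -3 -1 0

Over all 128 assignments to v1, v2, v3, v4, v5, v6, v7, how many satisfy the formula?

Case analysis on v1 and v5:
  v1=1, v5=1: 7 of the 32 assignments to (v2,v3,v4,v6,v7) work.
  v1=1, v5=0: remaining (v2,v3,v4,v6,v7) ∈ {(1,0,0,1,0); (1,0,1,1,0)} — 2.
  v1=0, v5=1: 9 of the 32 assignments to (v2,v3,v4,v6,v7) work.
  v1=0, v5=0: 9 of the 32 assignments to (v2,v3,v4,v6,v7) work.
Total: 7 + 2 + 9 + 9 = 27.

27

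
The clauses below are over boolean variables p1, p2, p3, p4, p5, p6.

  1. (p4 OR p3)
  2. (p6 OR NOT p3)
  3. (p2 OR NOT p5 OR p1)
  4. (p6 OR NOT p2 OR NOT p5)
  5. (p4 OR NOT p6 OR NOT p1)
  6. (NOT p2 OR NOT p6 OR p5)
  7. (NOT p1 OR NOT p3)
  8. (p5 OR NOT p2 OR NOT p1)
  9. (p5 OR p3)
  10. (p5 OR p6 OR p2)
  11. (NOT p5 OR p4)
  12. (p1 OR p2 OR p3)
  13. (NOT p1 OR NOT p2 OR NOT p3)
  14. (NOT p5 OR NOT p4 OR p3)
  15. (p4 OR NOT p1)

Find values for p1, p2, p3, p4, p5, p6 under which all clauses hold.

Branch on p1: take p1 = False.
Try p2 = True.
Branch on p3: take p3 = True.
  then p6 is forced to True.
  then p5 is forced to True.
  then p4 is forced to True.
Every clause has at least one true literal under this assignment.

p1 = False, p2 = True, p3 = True, p4 = True, p5 = True, p6 = True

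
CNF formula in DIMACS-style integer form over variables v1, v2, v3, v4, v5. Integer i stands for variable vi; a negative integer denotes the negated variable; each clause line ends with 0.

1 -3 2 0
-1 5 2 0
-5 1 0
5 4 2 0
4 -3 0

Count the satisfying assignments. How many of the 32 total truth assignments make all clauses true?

Case analysis on v1 and v2:
  v1=T, v2=T: v5 free; 3 ways for (v3,v4) × 2^1 = 6.
  v1=T, v2=F: remaining (v3,v4,v5) ∈ {(F,F,T); (F,T,T); (T,T,T)} — 3.
  v1=F, v2=T: remaining (v3,v4,v5) ∈ {(F,F,F); (F,T,F); (T,T,F)} — 3.
  v1=F, v2=F: remaining (v3,v4,v5) ∈ {(F,T,F)} — 1.
Total: 6 + 3 + 3 + 1 = 13.

13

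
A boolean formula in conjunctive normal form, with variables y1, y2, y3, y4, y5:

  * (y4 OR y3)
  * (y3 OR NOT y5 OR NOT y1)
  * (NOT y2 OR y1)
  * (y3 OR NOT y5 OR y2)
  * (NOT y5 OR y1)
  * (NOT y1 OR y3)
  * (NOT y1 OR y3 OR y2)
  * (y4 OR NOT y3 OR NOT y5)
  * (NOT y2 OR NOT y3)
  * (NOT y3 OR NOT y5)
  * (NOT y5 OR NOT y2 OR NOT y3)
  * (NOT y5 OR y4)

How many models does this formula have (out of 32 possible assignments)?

5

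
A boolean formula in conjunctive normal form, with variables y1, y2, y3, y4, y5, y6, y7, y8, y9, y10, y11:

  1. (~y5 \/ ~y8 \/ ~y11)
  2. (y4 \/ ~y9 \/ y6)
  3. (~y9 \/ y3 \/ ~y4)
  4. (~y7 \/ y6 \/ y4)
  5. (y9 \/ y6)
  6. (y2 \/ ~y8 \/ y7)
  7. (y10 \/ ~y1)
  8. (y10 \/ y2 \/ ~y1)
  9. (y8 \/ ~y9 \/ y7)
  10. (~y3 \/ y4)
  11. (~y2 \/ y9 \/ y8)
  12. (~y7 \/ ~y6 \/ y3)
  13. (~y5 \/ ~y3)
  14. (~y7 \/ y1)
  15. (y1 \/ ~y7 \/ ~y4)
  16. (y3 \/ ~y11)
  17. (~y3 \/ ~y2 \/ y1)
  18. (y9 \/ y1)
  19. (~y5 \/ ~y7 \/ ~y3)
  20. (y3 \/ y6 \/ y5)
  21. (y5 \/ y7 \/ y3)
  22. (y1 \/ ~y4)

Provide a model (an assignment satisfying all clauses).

y10 occurs only positively in the remaining clauses — set y10 = True.
y11 occurs only negated in the remaining clauses — set y11 = False.
Branch on y1: take y1 = True.
Set y2 = False and propagate.
The remaining clauses are satisfied by y3 = True, y4 = True, y5 = False, y6 = True, y7 = True, y8 = True, y9 = False.

y1=1, y2=0, y3=1, y4=1, y5=0, y6=1, y7=1, y8=1, y9=0, y10=1, y11=0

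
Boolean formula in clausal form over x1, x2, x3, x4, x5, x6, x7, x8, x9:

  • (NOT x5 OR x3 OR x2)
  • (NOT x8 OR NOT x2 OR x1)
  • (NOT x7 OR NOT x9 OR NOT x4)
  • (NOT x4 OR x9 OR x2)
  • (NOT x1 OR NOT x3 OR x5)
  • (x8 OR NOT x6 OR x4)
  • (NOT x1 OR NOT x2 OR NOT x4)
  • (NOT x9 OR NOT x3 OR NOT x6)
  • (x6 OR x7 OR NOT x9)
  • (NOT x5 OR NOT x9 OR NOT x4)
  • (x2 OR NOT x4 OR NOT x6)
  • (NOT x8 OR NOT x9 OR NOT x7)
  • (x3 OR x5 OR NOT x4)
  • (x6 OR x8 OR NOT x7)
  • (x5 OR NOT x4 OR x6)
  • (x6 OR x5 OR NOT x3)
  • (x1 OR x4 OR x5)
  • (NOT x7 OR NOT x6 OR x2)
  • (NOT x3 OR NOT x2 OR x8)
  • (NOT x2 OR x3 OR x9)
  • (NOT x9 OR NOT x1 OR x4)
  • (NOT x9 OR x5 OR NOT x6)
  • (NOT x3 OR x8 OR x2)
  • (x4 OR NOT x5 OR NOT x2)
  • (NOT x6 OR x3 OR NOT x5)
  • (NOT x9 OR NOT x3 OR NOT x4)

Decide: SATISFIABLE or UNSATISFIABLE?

SATISFIABLE

Set x1 = False and propagate.
Try x2 = False.
The remaining clauses are satisfied by x3 = True, x4 = False, x5 = True, x6 = False, x7 = True, x8 = True, x9 = False.
So x1=0, x2=0, x3=1, x4=0, x5=1, x6=0, x7=1, x8=1, x9=0 is a satisfying assignment.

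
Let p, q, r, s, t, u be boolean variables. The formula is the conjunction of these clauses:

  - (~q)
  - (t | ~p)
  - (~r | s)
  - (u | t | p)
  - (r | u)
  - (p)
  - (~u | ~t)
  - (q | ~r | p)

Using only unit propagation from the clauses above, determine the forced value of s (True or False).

True

Unit clause (~q) sets q = False.
Unit clause (p) sets p = True.
(~p | t): since p = True, the clause reduces to (t). t = True.
(~u | ~t): since t = True, the clause reduces to (~u). u = False.
(r | u) with u = False leaves only r, so r = True.
In (~r | s), ~r is now false; s must hold, so s = True.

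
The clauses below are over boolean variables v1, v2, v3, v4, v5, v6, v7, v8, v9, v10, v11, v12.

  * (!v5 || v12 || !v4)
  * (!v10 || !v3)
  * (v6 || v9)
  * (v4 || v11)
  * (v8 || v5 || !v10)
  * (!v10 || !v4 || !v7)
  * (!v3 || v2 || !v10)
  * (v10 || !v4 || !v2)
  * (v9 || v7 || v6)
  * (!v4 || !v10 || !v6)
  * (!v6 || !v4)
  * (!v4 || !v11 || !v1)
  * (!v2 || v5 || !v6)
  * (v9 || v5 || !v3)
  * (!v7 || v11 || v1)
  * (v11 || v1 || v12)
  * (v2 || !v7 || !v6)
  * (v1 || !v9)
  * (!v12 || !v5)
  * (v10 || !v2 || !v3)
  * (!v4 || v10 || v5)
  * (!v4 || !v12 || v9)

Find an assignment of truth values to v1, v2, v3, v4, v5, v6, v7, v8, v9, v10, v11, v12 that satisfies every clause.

v1=1, v2=0, v3=0, v4=0, v5=1, v6=0, v7=0, v8=0, v9=1, v10=0, v11=1, v12=0

Pure literal: v3 appears only negated; assign v3 = False.
Branch on v1: take v1 = True.
For the remaining variables, v2 = False, v4 = False, v5 = True, v6 = False, v7 = False, v8 = False, v9 = True, v10 = False, v11 = True, v12 = False works.
Every clause has at least one true literal under this assignment.
Check each clause:
  1. (v12 || !v5 || !v4) — !v4 is true.
  2. (!v10 || !v3) — !v3 is true.
  3. (v6 || v9) — v9 is true.
  4. (v11 || v4) — v11 is true.
  5. (!v10 || v5 || v8) — v5 is true.
  6. (!v10 || !v7 || !v4) — !v7 is true.
  7. (!v3 || !v10 || v2) — !v3 is true.
  8. (!v4 || !v2 || v10) — !v4 is true.
  9. (v7 || v6 || v9) — v9 is true.
  10. (!v6 || !v4 || !v10) — !v6 is true.
  11. (!v4 || !v6) — !v6 is true.
  12. (!v4 || !v11 || !v1) — !v4 is true.
  13. (!v6 || !v2 || v5) — !v6 is true.
  14. (v5 || !v3 || v9) — v9 is true.
  15. (v11 || v1 || !v7) — v1 is true.
  16. (v12 || v1 || v11) — v1 is true.
  17. (!v6 || v2 || !v7) — !v7 is true.
  18. (!v9 || v1) — v1 is true.
  19. (!v5 || !v12) — !v12 is true.
  20. (!v3 || !v2 || v10) — !v3 is true.
  21. (v5 || !v4 || v10) — !v4 is true.
  22. (!v4 || v9 || !v12) — v9 is true.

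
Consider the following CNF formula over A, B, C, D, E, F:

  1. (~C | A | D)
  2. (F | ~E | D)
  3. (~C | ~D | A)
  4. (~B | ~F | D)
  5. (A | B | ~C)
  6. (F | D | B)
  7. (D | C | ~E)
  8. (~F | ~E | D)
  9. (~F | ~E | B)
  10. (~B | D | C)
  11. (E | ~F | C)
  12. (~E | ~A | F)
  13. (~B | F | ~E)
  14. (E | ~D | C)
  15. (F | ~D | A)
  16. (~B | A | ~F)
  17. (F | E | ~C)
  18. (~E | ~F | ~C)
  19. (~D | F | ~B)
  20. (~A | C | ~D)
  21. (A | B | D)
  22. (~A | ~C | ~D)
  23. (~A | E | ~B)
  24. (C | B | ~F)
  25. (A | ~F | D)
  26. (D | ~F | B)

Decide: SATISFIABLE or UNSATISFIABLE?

UNSATISFIABLE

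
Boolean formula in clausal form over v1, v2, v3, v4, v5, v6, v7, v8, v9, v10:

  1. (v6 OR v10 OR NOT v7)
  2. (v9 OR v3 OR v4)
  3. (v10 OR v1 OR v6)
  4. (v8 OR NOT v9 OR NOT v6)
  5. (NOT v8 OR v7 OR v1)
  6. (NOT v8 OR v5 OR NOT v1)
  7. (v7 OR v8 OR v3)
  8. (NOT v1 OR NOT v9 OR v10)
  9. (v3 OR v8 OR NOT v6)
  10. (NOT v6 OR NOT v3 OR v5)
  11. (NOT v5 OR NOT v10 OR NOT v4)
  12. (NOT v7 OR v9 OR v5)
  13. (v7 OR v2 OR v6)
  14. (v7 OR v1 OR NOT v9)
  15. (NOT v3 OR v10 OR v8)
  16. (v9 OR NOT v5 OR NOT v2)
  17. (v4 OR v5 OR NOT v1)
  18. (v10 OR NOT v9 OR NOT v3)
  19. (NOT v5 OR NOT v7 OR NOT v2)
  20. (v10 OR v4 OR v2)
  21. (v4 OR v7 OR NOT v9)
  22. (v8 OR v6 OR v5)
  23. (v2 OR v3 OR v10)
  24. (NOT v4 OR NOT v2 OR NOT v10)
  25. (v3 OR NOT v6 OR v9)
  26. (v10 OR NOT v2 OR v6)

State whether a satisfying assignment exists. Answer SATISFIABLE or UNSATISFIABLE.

Try v1 = True.
The remaining clauses are satisfied by v2 = False, v3 = False, v4 = False, v5 = True, v6 = False, v7 = True, v8 = True, v9 = True, v10 = True.
Every clause has at least one true literal under this assignment.
So v1=True, v2=False, v3=False, v4=False, v5=True, v6=False, v7=True, v8=True, v9=True, v10=True is a satisfying assignment.

SATISFIABLE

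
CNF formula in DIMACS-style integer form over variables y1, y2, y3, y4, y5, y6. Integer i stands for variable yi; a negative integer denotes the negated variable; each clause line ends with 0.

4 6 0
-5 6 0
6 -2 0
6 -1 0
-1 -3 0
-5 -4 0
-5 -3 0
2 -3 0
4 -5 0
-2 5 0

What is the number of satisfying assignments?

5

Satisfying assignments:
  y1=F y2=F y3=F y4=F y5=F y6=T
  y1=F y2=F y3=F y4=T y5=F y6=F
  y1=F y2=F y3=F y4=T y5=F y6=T
  y1=T y2=F y3=F y4=F y5=F y6=T
  y1=T y2=F y3=F y4=T y5=F y6=T
Count: 5.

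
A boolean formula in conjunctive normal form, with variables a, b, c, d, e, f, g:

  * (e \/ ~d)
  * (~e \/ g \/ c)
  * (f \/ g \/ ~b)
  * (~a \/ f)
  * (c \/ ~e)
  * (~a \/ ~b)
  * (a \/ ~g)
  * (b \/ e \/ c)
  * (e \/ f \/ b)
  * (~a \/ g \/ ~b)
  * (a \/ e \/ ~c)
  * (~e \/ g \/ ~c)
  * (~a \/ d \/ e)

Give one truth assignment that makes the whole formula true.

a=T, b=F, c=T, d=T, e=T, f=T, g=T

f occurs only positively in the remaining clauses — set f = True.
Set a = True and propagate.
  then b is forced to False.
Set c = True and propagate.
Branch on d: take d = True.
  then e is forced to True.
  then g is forced to True.
Every clause has at least one true literal under this assignment.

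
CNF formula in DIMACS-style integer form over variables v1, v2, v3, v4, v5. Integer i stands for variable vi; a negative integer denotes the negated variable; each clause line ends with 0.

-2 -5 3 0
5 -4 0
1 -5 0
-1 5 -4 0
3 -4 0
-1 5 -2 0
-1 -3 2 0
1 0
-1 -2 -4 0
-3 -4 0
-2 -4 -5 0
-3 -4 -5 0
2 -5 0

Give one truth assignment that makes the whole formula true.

v1=T, v2=F, v3=F, v4=F, v5=F

(v1) is a unit clause, so v1 = True.
Pure literal: v4 appears only negated; assign v4 = False.
Branch on v2: take v2 = False.
  then v3 is forced to False.
  then v5 is forced to False.
Every clause has at least one true literal under this assignment.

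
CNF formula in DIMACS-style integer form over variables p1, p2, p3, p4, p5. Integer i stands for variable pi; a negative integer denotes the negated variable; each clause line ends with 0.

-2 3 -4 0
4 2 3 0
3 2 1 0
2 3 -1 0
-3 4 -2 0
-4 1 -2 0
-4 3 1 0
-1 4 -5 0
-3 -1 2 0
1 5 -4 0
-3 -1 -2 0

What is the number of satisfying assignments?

The models are:
  p1=0 p2=0 p3=1 p4=0 p5=0
  p1=0 p2=0 p3=1 p4=0 p5=1
  p1=0 p2=0 p3=1 p4=1 p5=1
  p1=0 p2=1 p3=0 p4=0 p5=0
  p1=0 p2=1 p3=0 p4=0 p5=1
  p1=1 p2=1 p3=0 p4=0 p5=0
That's 6 in total.

6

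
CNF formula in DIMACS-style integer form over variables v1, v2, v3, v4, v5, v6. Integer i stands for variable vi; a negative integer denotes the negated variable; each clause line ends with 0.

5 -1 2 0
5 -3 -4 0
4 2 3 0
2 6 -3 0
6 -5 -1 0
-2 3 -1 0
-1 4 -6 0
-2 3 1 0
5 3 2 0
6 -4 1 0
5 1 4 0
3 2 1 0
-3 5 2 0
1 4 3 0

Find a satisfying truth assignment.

Set v1 = False and propagate.
Branch on v2: take v2 = False.
  then v3 is forced to True.
  then v6 is forced to True.
  then v5 is forced to True.
v4 is now unconstrained; take v4 = False.
Every clause has at least one true literal under this assignment.

v1 = False, v2 = False, v3 = True, v4 = False, v5 = True, v6 = True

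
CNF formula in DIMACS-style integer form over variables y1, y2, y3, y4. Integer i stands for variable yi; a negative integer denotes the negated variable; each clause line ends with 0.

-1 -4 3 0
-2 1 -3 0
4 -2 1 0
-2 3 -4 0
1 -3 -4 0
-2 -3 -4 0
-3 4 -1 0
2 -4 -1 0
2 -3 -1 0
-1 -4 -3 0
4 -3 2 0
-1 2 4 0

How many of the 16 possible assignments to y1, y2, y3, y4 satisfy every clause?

Satisfying assignments:
  y1=F y2=F y3=F y4=F
  y1=F y2=F y3=F y4=T
  y1=T y2=T y3=F y4=F
That's 3 in total.

3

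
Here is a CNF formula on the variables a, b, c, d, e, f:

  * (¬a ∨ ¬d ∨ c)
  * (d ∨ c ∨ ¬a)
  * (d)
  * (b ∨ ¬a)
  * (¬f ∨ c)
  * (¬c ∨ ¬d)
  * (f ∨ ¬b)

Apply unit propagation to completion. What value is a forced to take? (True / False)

False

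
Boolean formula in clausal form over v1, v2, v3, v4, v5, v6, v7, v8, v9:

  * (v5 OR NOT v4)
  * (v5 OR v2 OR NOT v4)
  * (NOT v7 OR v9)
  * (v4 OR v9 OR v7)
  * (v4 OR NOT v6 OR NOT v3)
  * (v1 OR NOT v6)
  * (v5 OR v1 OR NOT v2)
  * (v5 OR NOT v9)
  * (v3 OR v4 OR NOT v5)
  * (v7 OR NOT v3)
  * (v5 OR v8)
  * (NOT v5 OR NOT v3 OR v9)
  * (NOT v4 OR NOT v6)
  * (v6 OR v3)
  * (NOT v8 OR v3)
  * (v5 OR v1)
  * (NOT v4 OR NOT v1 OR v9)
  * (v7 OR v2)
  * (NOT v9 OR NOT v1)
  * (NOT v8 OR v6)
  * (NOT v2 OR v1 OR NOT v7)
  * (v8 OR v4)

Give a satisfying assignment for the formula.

Set v1 = False and propagate.
  then v6 is forced to False.
  then v3 is forced to True.
  then v7 is forced to True.
  then v9 is forced to True.
  then v5 is forced to True.
  then v8 is forced to False.
  then v2 is forced to False.
  then v4 is forced to True.
Check each clause:
  1. (NOT v4 OR v5) — v5 is true.
  2. (NOT v4 OR v2 OR v5) — v5 is true.
  3. (v9 OR NOT v7) — v9 is true.
  4. (v4 OR v9 OR v7) — v9 is true.
  5. (v4 OR NOT v6 OR NOT v3) — NOT v6 is true.
  6. (NOT v6 OR v1) — NOT v6 is true.
  7. (NOT v2 OR v5 OR v1) — v5 is true.
  8. (v5 OR NOT v9) — v5 is true.
  9. (NOT v5 OR v3 OR v4) — v3 is true.
  10. (v7 OR NOT v3) — v7 is true.
  11. (v8 OR v5) — v5 is true.
  12. (NOT v3 OR v9 OR NOT v5) — v9 is true.
  13. (NOT v6 OR NOT v4) — NOT v6 is true.
  14. (v3 OR v6) — v3 is true.
  15. (v3 OR NOT v8) — NOT v8 is true.
  16. (v1 OR v5) — v5 is true.
  17. (NOT v1 OR NOT v4 OR v9) — v9 is true.
  18. (v2 OR v7) — v7 is true.
  19. (NOT v1 OR NOT v9) — NOT v1 is true.
  20. (v6 OR NOT v8) — NOT v8 is true.
  21. (NOT v2 OR NOT v7 OR v1) — NOT v2 is true.
  22. (v4 OR v8) — v4 is true.

v1=False, v2=False, v3=True, v4=True, v5=True, v6=False, v7=True, v8=False, v9=True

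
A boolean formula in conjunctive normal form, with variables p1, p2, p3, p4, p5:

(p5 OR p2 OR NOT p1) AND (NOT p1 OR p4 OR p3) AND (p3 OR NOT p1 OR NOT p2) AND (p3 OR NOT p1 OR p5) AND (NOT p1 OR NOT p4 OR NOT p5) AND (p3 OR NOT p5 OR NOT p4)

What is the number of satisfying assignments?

18

Split on p1, then p3.
  p1=T, p3=T: remaining (p2,p4,p5) ∈ {(F,F,T); (T,F,F); (T,F,T); (T,T,F)} — 4.
  p1=T, p3=F: a clause becomes empty — 0.
  p1=F, p3=T: p2, p4, p5 free → 2^3 = 8.
  p1=F, p3=F: p2 free; 3 ways for (p4,p5) × 2^1 = 6.
Total: 4 + 0 + 8 + 6 = 18.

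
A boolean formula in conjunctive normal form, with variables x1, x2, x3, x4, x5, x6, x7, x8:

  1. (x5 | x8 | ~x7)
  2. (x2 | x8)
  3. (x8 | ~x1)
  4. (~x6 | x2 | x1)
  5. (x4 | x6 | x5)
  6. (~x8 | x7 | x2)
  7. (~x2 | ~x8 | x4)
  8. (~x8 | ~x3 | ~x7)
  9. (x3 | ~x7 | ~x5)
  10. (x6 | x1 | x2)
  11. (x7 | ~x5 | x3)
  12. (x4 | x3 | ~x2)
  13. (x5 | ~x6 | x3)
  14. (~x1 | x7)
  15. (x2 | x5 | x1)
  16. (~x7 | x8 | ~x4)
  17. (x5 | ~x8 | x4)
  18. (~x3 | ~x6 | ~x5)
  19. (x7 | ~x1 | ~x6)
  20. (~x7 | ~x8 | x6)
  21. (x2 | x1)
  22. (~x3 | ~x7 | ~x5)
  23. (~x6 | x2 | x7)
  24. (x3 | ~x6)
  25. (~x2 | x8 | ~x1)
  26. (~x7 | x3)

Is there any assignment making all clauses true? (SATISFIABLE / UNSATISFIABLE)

SATISFIABLE

Try x1 = False.
  then x2 is forced to True.
Set x3 = True and propagate.
The remaining clauses are satisfied by x4 = False, x5 = False, x6 = True, x7 = False, x8 = False.
So x1=F, x2=T, x3=T, x4=F, x5=F, x6=T, x7=F, x8=F is a satisfying assignment.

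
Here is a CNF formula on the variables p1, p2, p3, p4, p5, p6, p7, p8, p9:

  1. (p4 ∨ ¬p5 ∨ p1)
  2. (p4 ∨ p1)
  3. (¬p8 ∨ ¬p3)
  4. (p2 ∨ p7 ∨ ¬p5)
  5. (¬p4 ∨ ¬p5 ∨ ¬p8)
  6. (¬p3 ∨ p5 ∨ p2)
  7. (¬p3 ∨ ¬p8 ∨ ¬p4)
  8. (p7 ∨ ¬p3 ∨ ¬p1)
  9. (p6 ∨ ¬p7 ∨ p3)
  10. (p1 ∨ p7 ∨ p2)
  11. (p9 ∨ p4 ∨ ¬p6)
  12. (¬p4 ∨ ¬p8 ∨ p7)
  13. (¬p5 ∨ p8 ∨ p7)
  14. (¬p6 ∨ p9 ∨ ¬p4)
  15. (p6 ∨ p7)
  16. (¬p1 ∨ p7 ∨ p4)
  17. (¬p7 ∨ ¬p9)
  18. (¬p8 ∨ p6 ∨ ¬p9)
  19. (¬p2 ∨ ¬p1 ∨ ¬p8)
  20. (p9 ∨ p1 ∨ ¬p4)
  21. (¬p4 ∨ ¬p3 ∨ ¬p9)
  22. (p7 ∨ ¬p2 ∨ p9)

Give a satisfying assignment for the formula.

Set p1 = True and propagate.
Branch on p2: take p2 = False.
The remaining clauses are satisfied by p3 = True, p4 = True, p5 = True, p6 = False, p7 = True, p8 = False, p9 = False.

p1=T, p2=F, p3=T, p4=T, p5=T, p6=F, p7=T, p8=F, p9=F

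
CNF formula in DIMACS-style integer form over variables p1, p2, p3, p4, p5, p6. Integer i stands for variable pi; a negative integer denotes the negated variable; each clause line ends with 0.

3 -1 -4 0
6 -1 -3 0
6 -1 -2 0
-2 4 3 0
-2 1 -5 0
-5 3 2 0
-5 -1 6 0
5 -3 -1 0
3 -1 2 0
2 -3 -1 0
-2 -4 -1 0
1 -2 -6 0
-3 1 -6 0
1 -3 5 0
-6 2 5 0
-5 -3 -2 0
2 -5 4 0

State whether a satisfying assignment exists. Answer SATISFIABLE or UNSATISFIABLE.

SATISFIABLE

Branch on p1: take p1 = False.
Try p2 = False.
Set p3 = False and propagate.
  then p5 is forced to False.
  then p6 is forced to False.
p4 is now unconstrained; take p4 = False.
So p1=F  p2=F  p3=F  p4=F  p5=F  p6=F is a satisfying assignment.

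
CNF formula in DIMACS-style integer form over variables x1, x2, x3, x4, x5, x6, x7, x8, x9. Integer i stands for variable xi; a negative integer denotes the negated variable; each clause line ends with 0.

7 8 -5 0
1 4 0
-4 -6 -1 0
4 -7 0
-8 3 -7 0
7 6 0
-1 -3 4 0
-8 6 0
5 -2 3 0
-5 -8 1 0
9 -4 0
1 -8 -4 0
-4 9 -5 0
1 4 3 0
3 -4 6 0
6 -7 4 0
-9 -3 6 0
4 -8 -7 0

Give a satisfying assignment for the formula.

Pure literal: x2 appears only negated; assign x2 = False.
Set x1 = True and propagate.
Set x3 = False and propagate.
For the remaining variables, x4 = False, x5 = False, x6 = True, x7 = False, x8 = False, x9 = False works.

x1=T  x2=F  x3=F  x4=F  x5=F  x6=T  x7=F  x8=F  x9=F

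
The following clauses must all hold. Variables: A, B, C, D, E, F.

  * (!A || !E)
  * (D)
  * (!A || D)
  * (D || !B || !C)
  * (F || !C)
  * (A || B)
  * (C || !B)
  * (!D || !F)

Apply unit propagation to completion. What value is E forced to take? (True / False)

False

(D) is a unit clause: D = True.
(!F || !D) with D = True leaves only !F, so F = False.
In (!C || F), F is now false; !C must hold, so C = False.
(!B || C): since C = False, the clause reduces to (!B). B = False.
From (B || A) and B = False: A = True.
(!E || !A) with A = True leaves only !E, so E = False.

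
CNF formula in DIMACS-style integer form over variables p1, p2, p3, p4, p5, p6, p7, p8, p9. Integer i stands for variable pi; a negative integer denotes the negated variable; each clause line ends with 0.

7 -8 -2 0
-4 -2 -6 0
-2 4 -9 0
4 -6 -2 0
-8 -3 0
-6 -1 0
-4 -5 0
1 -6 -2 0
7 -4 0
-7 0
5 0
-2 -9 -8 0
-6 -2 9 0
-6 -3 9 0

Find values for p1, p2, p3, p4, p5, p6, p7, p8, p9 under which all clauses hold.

p1=0, p2=0, p3=0, p4=0, p5=1, p6=0, p7=0, p8=0, p9=0

Check each clause:
  1. (~p2 \/ ~p8 \/ p7) — ~p8 is true.
  2. (~p4 \/ ~p2 \/ ~p6) — ~p6 is true.
  3. (p4 \/ ~p2 \/ ~p9) — ~p2 is true.
  4. (~p2 \/ p4 \/ ~p6) — ~p6 is true.
  5. (~p3 \/ ~p8) — ~p8 is true.
  6. (~p1 \/ ~p6) — ~p6 is true.
  7. (~p5 \/ ~p4) — ~p4 is true.
  8. (~p6 \/ p1 \/ ~p2) — ~p6 is true.
  9. (~p4 \/ p7) — ~p4 is true.
  10. (~p7) — ~p7 is true.
  11. (p5) — p5 is true.
  12. (~p8 \/ ~p2 \/ ~p9) — ~p8 is true.
  13. (~p6 \/ ~p2 \/ p9) — ~p6 is true.
  14. (p9 \/ ~p6 \/ ~p3) — ~p6 is true.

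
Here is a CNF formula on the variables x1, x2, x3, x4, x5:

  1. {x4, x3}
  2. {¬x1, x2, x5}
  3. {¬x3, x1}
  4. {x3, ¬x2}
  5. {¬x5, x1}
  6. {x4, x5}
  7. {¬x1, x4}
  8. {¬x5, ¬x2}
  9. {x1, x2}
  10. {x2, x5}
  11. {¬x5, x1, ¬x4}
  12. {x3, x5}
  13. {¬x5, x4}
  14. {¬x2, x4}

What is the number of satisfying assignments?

3

The models are:
  x1=1 x2=0 x3=0 x4=1 x5=1
  x1=1 x2=0 x3=1 x4=1 x5=1
  x1=1 x2=1 x3=1 x4=1 x5=0
Count: 3.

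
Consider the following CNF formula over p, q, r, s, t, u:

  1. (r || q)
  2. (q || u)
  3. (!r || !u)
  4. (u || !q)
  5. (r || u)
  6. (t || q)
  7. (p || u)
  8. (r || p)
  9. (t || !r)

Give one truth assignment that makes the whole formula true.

p = T  q = T  r = F  s = F  t = F  u = T

p occurs only positively in the remaining clauses — set p = True.
Try q = True.
  then u is forced to True.
  then r is forced to False.
s, t are now unconstrained; take s = False, t = False.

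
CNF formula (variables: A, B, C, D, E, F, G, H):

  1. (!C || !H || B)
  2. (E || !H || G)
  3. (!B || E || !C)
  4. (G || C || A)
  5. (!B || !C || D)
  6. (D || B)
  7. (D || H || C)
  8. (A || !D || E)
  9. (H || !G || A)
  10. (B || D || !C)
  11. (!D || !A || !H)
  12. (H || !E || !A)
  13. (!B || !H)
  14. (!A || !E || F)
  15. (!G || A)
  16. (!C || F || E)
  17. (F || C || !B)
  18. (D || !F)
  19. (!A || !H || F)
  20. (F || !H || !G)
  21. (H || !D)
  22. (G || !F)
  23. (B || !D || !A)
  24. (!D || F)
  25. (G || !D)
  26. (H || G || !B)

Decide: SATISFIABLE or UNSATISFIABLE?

UNSATISFIABLE

D = True:
  propagation gives H=True, A=False, E=True, B=False; an empty clause results — contradiction.
D = False:
  propagation gives B=True, C=False, H=True; an empty clause results — contradiction.
Every branch closes, so no satisfying assignment exists.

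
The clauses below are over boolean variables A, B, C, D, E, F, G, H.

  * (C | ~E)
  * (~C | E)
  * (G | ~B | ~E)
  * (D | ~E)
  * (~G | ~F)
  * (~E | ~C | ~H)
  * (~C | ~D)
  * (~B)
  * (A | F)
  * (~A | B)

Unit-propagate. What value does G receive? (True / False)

(~B) is a unit clause: B = False.
From (~A | B) and B = False: A = False.
(A | F) with A = False leaves only F, so F = True.
From (~F | ~G) and F = True: G = False.

False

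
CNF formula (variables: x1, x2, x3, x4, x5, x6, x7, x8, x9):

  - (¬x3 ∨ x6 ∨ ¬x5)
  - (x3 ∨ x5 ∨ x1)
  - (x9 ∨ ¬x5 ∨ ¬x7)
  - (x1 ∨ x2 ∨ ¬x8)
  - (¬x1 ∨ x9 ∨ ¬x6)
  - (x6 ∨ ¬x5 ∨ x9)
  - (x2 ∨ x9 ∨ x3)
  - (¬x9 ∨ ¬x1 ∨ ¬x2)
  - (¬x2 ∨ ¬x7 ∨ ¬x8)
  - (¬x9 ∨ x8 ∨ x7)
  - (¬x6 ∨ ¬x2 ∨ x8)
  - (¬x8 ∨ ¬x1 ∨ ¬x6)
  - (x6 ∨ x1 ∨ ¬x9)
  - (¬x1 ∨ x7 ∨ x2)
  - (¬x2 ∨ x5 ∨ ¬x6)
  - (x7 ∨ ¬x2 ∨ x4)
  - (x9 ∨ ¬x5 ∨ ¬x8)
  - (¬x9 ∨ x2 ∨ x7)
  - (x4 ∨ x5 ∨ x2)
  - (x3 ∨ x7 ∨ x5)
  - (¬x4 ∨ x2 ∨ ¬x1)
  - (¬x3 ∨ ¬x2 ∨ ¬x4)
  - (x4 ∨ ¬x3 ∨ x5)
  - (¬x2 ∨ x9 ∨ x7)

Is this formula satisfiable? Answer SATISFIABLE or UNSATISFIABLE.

SATISFIABLE

Try x1 = False.
Try x2 = False.
  then x8 is forced to False.
Set x3 = True and propagate.
For the remaining variables, x4 = True, x5 = True, x6 = True, x7 = True, x9 = True works.
Every clause has at least one true literal under this assignment.
So x1=False, x2=False, x3=True, x4=True, x5=True, x6=True, x7=True, x8=False, x9=True is a satisfying assignment.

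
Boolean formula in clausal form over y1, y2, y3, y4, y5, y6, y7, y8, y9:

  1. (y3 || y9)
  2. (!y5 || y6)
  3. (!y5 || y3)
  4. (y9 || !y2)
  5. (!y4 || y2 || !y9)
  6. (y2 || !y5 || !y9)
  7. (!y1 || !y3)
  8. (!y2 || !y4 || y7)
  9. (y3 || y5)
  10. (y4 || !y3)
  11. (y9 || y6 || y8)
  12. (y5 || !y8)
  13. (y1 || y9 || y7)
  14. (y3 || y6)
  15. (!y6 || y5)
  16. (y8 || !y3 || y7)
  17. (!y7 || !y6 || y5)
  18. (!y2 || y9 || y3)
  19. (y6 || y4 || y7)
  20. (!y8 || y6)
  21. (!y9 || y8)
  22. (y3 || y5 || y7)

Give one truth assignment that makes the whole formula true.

y1 = 0  y2 = 1  y3 = 1  y4 = 1  y5 = 1  y6 = 1  y7 = 1  y8 = 1  y9 = 1

Try y1 = False.
Try y2 = True.
  then y9 is forced to True.
  then y8 is forced to True.
  then y5 is forced to True.
  then y6 is forced to True.
  then y3 is forced to True.
  then y4 is forced to True.
  then y7 is forced to True.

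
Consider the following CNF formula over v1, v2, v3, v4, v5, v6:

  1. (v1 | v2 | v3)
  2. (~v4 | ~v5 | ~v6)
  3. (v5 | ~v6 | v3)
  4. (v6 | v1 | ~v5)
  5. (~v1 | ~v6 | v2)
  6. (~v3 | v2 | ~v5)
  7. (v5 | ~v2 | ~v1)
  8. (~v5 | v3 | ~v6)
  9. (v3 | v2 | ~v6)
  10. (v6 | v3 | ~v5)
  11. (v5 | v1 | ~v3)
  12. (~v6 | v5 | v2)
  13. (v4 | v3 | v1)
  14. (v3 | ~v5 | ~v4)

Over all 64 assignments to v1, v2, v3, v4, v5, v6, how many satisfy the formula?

9

Split on v5, then v3.
  v5=T, v3=T: remaining (v1,v2,v4,v6) ∈ {(F,T,F,T); (T,T,F,F); (T,T,F,T); (T,T,T,F)} — 4.
  v5=T, v3=F: a clause becomes empty — 0.
  v5=F, v3=T: remaining (v1,v2,v4,v6) ∈ {(T,F,F,F); (T,F,T,F)} — 2.
  v5=F, v3=F: remaining (v1,v2,v4,v6) ∈ {(F,T,T,F); (T,F,F,F); (T,F,T,F)} — 3.
Total: 4 + 0 + 2 + 3 = 9.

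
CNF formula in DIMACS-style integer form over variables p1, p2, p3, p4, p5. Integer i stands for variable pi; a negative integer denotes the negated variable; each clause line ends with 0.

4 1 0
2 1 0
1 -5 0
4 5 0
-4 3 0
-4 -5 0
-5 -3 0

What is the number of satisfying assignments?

5

The models are:
  p1=0 p2=1 p3=1 p4=1 p5=0
  p1=1 p2=0 p3=0 p4=0 p5=1
  p1=1 p2=0 p3=1 p4=1 p5=0
  p1=1 p2=1 p3=0 p4=0 p5=1
  p1=1 p2=1 p3=1 p4=1 p5=0
That's 5 in total.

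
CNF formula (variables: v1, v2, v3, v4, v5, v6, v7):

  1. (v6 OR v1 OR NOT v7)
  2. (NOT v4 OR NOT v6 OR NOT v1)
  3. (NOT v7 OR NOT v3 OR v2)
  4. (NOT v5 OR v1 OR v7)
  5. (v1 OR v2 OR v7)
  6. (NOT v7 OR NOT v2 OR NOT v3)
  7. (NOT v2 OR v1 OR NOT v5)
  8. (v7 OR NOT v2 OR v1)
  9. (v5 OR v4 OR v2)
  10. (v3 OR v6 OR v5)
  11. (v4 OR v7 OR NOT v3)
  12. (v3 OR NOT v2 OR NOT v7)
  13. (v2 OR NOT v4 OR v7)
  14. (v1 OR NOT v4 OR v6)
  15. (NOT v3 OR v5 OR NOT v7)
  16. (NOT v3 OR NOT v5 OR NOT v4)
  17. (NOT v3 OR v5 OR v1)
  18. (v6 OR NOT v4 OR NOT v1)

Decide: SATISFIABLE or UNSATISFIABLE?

Branch on v1: take v1 = True.
Set v2 = True and propagate.
The remaining clauses are satisfied by v3 = False, v4 = False, v5 = False, v6 = True, v7 = False.
So v1=True  v2=True  v3=False  v4=False  v5=False  v6=True  v7=False is a satisfying assignment.

SATISFIABLE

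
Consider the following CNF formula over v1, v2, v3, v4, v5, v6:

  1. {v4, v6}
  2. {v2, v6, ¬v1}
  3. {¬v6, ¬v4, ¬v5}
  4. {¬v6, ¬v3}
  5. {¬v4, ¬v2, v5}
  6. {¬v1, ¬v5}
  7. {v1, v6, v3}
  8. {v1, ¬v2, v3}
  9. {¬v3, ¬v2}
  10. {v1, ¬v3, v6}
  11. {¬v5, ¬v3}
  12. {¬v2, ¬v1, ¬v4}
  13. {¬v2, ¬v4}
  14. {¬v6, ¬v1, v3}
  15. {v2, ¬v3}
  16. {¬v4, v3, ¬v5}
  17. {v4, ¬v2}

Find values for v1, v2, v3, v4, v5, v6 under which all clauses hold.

v1=F, v2=F, v3=F, v4=T, v5=F, v6=T

Try v1 = False.
Branch on v2: take v2 = False.
  then v3 is forced to False.
  then v6 is forced to True.
Try v4 = True.
  then v5 is forced to False.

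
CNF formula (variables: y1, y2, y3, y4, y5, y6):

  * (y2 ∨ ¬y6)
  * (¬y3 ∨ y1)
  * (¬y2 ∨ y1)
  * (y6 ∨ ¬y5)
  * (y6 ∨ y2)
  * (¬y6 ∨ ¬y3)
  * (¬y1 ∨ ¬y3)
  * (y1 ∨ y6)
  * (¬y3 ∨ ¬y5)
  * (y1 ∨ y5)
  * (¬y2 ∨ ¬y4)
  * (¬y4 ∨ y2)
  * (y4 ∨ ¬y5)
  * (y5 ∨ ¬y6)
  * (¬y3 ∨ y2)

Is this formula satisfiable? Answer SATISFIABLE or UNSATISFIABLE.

y3 occurs only negated in the remaining clauses — set y3 = False.
Branch on y1: take y1 = True.
For the remaining variables, y2 = True, y4 = False, y5 = False, y6 = False works.
So y1 = 1  y2 = 1  y3 = 0  y4 = 0  y5 = 0  y6 = 0 is a satisfying assignment.

SATISFIABLE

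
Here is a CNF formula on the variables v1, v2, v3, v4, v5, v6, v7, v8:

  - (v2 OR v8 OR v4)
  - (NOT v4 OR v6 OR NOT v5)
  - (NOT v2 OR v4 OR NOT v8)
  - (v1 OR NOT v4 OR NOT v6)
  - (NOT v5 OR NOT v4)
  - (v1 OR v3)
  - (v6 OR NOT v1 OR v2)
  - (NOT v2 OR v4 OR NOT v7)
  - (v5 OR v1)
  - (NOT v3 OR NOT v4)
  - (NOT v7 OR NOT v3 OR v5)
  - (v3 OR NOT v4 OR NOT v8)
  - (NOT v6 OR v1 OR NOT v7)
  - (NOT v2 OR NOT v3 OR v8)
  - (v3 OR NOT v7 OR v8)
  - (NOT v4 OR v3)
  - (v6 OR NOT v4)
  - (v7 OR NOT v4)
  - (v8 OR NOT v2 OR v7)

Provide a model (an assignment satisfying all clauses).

v1=T  v2=F  v3=T  v4=F  v5=T  v6=T  v7=T  v8=T

Check each clause:
  1. (v4 OR v8 OR v2) — v8 is true.
  2. (NOT v4 OR NOT v5 OR v6) — NOT v4 is true.
  3. (NOT v8 OR NOT v2 OR v4) — NOT v2 is true.
  4. (NOT v4 OR v1 OR NOT v6) — v1 is true.
  5. (NOT v5 OR NOT v4) — NOT v4 is true.
  6. (v3 OR v1) — v1 is true.
  7. (v2 OR NOT v1 OR v6) — v6 is true.
  8. (v4 OR NOT v2 OR NOT v7) — NOT v2 is true.
  9. (v5 OR v1) — v1 is true.
  10. (NOT v3 OR NOT v4) — NOT v4 is true.
  11. (NOT v3 OR NOT v7 OR v5) — v5 is true.
  12. (v3 OR NOT v4 OR NOT v8) — v3 is true.
  13. (NOT v7 OR v1 OR NOT v6) — v1 is true.
  14. (NOT v2 OR v8 OR NOT v3) — v8 is true.
  15. (v3 OR v8 OR NOT v7) — v8 is true.
  16. (NOT v4 OR v3) — v3 is true.
  17. (v6 OR NOT v4) — NOT v4 is true.
  18. (v7 OR NOT v4) — NOT v4 is true.
  19. (v7 OR v8 OR NOT v2) — v8 is true.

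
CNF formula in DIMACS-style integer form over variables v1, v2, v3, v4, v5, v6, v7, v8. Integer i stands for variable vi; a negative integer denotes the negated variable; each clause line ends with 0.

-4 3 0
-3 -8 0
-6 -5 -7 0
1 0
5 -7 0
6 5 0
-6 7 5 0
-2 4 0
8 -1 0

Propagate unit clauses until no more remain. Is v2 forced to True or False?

False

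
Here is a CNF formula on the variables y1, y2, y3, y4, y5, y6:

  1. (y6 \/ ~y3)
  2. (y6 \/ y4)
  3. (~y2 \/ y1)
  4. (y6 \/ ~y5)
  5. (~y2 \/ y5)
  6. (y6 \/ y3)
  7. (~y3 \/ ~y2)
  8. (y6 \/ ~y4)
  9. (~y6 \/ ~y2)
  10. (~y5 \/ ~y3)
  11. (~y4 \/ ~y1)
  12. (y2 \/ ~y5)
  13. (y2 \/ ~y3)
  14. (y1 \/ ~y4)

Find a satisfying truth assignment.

y1=T, y2=F, y3=F, y4=F, y5=F, y6=T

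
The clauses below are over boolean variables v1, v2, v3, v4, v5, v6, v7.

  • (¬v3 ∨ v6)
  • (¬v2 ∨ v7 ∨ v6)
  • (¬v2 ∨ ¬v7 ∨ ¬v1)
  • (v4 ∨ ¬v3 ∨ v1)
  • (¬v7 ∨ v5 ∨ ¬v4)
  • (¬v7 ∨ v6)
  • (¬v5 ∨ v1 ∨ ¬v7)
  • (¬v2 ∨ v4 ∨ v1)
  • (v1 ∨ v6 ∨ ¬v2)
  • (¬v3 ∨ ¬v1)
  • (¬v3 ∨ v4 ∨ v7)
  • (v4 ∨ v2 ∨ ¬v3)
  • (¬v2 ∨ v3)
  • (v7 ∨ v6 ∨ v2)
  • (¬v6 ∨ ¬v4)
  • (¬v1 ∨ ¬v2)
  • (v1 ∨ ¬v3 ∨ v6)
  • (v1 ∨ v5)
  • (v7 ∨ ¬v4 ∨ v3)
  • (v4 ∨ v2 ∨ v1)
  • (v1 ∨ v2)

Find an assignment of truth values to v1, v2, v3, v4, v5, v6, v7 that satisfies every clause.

v1=1, v2=0, v3=0, v4=0, v5=0, v6=1, v7=0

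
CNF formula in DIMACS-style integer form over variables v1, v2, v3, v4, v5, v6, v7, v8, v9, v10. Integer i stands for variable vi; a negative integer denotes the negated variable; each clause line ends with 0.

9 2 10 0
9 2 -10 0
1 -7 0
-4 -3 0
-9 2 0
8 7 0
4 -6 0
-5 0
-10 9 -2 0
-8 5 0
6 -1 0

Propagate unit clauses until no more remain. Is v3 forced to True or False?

Unit clause (~v5) sets v5 = False.
(~v8 \/ v5): since v5 = False, the clause reduces to (~v8). v8 = False.
From (v7 \/ v8) and v8 = False: v7 = True.
(~v7 \/ v1): since v7 = True, the clause reduces to (v1). v1 = True.
From (~v1 \/ v6) and v1 = True: v6 = True.
In (~v6 \/ v4), ~v6 is now false; v4 must hold, so v4 = True.
From (~v3 \/ ~v4) and v4 = True: v3 = False.

False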